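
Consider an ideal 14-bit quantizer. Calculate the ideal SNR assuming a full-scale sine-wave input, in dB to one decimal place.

86.0 dB

SNR ≈ 6.02·N + 1.76 dB = 6.02·14 + 1.76 = 86.04 dB.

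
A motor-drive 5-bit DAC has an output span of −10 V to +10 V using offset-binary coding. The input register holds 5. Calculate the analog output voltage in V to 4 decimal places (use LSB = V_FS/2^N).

-6.8750 V

LSB = 20 V / 2^5 = 0.6250 V.
V_out = (−10) + 5 × 0.625 V = -6.875 V.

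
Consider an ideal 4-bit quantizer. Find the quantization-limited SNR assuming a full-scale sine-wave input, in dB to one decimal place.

SNR ≈ 6.02·N + 1.76 dB = 6.02·4 + 1.76 = 25.84 dB.

25.8 dB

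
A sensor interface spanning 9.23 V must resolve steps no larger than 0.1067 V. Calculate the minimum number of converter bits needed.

7 bits

Number of steps required ≥ 9.23 V / 0.1067 V = 86.50.
Need 2^N ≥ 86.50; 2^6 = 64, 2^7 = 128.
Minimum N = 7.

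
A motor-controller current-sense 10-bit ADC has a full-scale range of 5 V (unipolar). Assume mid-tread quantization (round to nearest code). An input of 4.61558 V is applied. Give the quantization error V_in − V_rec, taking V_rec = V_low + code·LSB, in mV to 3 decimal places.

LSB = 5/2^10 = 4.883 mV.
Scaled input = 945.2708 LSBs, so code = 945.
Reconstructed: 4.6142578 V.
Difference: 0.00132219 V → 1.322 mV.

1.322 mV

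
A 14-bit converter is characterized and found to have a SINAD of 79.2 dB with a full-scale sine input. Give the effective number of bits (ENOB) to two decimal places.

ENOB = (SINAD − 1.76) / 6.02 = (79.2 − 1.76)/6.02 = 12.864.

12.86 bits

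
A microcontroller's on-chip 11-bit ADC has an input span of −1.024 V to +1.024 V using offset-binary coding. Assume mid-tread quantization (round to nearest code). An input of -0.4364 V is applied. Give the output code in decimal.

code 588

Full-scale span = 2.048 V; LSB = 2.048/2^11 = 1.000 mV.
(V_in − V_low)/LSB = (-0.4364 − (−1.024)) / 0.001 = 587.600.
So the output code is 588.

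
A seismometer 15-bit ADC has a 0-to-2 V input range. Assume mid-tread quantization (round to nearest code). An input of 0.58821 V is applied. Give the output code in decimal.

code 9637

LSB = 2 V / 32768 = 61.04 µV.
Input sits at 9637.233 steps above V_low.
round(9637.233) = 9637.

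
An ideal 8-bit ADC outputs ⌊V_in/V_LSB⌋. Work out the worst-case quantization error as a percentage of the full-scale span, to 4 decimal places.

0.3906 %

Truncating → worst-case error = 1 LSB = V_FS/2^8, so 100/256 = 0.390625 % of full scale.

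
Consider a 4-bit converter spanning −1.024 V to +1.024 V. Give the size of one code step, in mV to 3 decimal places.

128.000 mV

Full-scale span = 2.048 V.
LSB = 2.048 / 2^4 = 2.048 / 16 = 0.128 V = 128.000 mV.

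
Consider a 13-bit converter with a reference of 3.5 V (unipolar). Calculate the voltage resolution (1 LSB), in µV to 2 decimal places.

427.25 µV

Full-scale span = 3.5 V.
LSB = 3.5 / 2^13 = 3.5 / 8192 = 0.000427246 V = 427.25 µV.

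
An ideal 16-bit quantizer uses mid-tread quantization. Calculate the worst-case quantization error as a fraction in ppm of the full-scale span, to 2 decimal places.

Rounding → worst-case error = ½ LSB = V_FS/2^17, so 1e+06/131072 = 7.62939 ppm of full scale.

7.63 ppm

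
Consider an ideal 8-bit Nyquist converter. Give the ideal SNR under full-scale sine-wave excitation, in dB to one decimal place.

49.9 dB

SNR ≈ 6.02·N + 1.76 dB = 6.02·8 + 1.76 = 49.92 dB.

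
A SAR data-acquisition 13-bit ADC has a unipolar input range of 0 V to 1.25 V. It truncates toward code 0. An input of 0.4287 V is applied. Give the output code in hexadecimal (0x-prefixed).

LSB = 1.25 V / 8192 = 152.59 µV.
(V_in − V_low)/LSB = (0.4287 − 0) / 0.000152588 = 2809.528.
So the output code is 2809.
In hexadecimal (0x-prefixed): 0xAF9.

code 0xAF9 (decimal 2809)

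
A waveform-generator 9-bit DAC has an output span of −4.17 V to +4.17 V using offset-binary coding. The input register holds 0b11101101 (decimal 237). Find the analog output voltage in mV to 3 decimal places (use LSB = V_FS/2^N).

-309.492 mV

LSB = 8.34 V / 2^9 = 16.289 mV.
Code 0b11101101 = 237 decimal.
V_out = (−4.17) + 237 × 0.0162891 V = -0.309492 V.
= -309.492 mV.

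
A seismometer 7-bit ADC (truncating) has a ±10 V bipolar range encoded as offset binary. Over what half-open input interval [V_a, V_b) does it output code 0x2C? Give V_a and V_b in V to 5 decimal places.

[-3.12500 V, -2.96875 V)

LSB = 20/2^7 = 156.250 mV.
Code 0x2C = 44 decimal.
V_a = V_low + 44·LSB = -3.125 V; V_b = V_low + 45·LSB = -2.96875 V.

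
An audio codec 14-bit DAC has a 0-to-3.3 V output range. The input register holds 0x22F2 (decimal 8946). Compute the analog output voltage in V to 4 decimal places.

LSB = 3.3 V / 2^14 = 201.42 µV.
Code 0x22F2 = 8946 decimal.
V_out = 0 + 8946 × 0.000201416 V = 1.80187 V.

1.8019 V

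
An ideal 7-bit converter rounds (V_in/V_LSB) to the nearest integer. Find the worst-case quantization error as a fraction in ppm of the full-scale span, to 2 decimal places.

Rounding → worst-case error = ½ LSB = V_FS/2^8, so 1e+06/256 = 3906.25 ppm of full scale.

3906.25 ppm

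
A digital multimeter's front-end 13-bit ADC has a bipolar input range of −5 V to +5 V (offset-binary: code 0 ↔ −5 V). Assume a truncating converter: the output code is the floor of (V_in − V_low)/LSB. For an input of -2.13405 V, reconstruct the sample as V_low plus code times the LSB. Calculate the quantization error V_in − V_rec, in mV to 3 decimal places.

Step size: 10 V ÷ 2^13 = 1.221 mV.
(-2.13405 − (−5))/0.0012207 = 2347.7862; ⌊·⌋ gives code 2347.
Reconstructed: -2.1350098 V.
V_in − V_rec = 0.000959766 V = 0.960 mV.

0.960 mV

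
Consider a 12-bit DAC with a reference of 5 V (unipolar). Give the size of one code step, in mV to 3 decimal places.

1.221 mV

Full-scale span = 5 V.
LSB = 5 / 2^12 = 5 / 4096 = 0.0012207 V = 1.221 mV.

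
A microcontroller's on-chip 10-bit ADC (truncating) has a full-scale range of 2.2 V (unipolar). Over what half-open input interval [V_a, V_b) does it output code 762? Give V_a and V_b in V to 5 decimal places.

[1.63711 V, 1.63926 V)

LSB = 2.2/2^10 = 2.148 mV.
V_a = V_low + 762·LSB = 1.63711 V; V_b = V_low + 763·LSB = 1.63926 V.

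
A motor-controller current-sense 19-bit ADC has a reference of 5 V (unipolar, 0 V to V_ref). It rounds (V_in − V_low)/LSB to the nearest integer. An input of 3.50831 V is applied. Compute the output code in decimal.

Full-scale span = 5 V; LSB = 5/2^19 = 9.54 µV.
(V_in − V_low)/LSB = (3.50831 − 0) / 9.53674e-06 = 367872.967.
round(367872.967) = 367873.

code 367873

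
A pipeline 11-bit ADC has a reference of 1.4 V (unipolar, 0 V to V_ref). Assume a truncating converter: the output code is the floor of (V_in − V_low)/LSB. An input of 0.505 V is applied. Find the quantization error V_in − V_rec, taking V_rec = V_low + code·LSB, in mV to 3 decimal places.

LSB = 1.4/2^11 = 0.684 mV.
Scaled input = 738.7429 LSBs, so code = 738.
Code 738 maps back to 0 + 738×0.000683594 V = 0.50449219 V.
Error = 0.505 − 0.50449219 = 0.000507813 V = 0.508 mV.

0.508 mV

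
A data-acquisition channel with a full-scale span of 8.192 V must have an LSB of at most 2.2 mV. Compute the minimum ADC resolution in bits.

12 bits

Number of steps required ≥ 8.192 V / 2.2 mV = 3723.64.
Need 2^N ≥ 3723.64; 2^11 = 2048, 2^12 = 4096.
Minimum N = 12.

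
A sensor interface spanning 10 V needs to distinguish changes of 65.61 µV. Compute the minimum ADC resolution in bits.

18 bits

Number of steps required ≥ 10 V / 65.61 µV = 152415.79.
Need 2^N ≥ 152415.79; 2^17 = 131072, 2^18 = 262144.
Minimum N = 18.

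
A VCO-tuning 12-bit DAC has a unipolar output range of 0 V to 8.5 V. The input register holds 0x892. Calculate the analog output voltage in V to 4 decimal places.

4.5530 V

LSB = 8.5 V / 2^12 = 2.075 mV.
Code 0x892 = 2194 decimal.
V_out = 0 + 2194 × 0.0020752 V = 4.55298 V.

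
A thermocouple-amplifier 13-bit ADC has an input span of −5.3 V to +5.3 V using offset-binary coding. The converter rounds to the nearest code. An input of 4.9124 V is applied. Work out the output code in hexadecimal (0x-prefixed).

With 8192 levels over 10.6 V, one step is 1.294 mV.
Input sits at 7892.451 steps above V_low.
round(7892.451) = 7892.
In hexadecimal (0x-prefixed): 0x1ED4.

code 0x1ED4 (decimal 7892)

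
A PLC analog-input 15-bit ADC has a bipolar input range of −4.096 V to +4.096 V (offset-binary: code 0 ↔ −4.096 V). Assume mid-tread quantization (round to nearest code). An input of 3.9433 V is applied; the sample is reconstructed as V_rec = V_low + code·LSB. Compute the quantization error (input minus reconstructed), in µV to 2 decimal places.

LSB = 8.192/2^15 = 250.00 µV.
(3.9433 − (−4.096))/0.00025 = 32157.2000; round gives code 32157.
Reconstructed: 3.94325 V.
Difference: 5e-05 V → 50.00 µV.

50.00 µV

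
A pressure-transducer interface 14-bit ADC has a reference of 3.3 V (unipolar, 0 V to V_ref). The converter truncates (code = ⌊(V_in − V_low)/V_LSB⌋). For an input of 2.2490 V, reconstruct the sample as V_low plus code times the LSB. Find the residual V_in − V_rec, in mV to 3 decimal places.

One LSB is 3.3 V / 16384 = 201.42 µV.
Scaled input = 11165.9442 LSBs, so code = 11165.
Code 11165 maps back to 0 + 11165×0.000201416 V = 2.2488098 V.
Error = 2.2490 − 2.2488098 = 0.000190186 V = 0.190 mV.

0.190 mV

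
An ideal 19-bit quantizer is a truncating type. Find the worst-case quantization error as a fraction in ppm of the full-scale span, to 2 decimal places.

1.91 ppm

Truncating → worst-case error = 1 LSB = V_FS/2^19, so 1e+06/524288 = 1.90735 ppm of full scale.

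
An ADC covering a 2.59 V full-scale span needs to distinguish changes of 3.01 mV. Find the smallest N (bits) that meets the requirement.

10 bits

Number of steps required ≥ 2.59 V / 3.01 mV = 860.47.
Need 2^N ≥ 860.47; 2^9 = 512, 2^10 = 1024.
Minimum N = 10.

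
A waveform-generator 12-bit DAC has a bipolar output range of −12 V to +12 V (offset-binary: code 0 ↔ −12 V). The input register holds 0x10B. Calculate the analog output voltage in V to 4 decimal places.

LSB = 24 V / 2^12 = 5.859 mV.
Code 0x10B = 267 decimal.
V_out = (−12) + 267 × 0.00585938 V = -10.4355 V.

-10.4355 V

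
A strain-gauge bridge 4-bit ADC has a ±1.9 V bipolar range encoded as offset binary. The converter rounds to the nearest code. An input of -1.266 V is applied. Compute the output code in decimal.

code 3

LSB = 3.8 V / 16 = 237.500 mV.
(-1.266 − (−1.9)) / 0.2375 = 2.669 LSBs.
So the output code is 3.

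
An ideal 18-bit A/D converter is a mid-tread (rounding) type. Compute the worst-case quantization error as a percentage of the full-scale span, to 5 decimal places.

Rounding → worst-case error = ½ LSB = V_FS/2^19, so 100/524288 = 0.000190735 % of full scale.

0.00019 %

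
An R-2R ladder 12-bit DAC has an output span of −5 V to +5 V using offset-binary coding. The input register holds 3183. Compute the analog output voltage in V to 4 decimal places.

2.7710 V

LSB = 10 V / 2^12 = 2.441 mV.
V_out = (−5) + 3183 × 0.00244141 V = 2.771 V.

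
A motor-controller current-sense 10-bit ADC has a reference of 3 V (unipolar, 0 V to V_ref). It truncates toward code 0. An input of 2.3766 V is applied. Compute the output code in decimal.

code 811

Full-scale span = 3 V; LSB = 3/2^10 = 2.930 mV.
Input sits at 811.213 steps above V_low.
⌊·⌋(811.213) = 811.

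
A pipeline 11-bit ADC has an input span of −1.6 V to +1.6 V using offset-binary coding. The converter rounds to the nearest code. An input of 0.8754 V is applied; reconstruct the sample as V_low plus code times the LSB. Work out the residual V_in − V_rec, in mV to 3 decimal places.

0.400 mV

One LSB is 3.2 V / 2048 = 1.562 mV.
(V_in − V_low)/LSB = (0.8754 − (−1.6))/0.0015625 = 1584.2560 → code 1584 (round).
Code 1584 maps back to (−1.6) + 1584×0.0015625 V = 0.875 V.
Difference: 0.0004 V → 0.400 mV.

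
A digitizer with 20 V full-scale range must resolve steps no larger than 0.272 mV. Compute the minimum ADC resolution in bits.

Number of steps required ≥ 20 V / 0.272 mV = 73529.41.
Need 2^N ≥ 73529.41; 2^16 = 65536, 2^17 = 131072.
Minimum N = 17.

17 bits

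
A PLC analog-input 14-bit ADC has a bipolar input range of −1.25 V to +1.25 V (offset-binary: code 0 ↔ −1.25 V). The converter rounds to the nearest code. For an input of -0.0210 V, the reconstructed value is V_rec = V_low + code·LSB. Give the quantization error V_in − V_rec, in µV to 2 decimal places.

57.13 µV

LSB = 2.5/2^14 = 152.59 µV.
(-0.0210 − (−1.25))/0.000152588 = 8054.3744; round gives code 8054.
Code 8054 maps back to (−1.25) + 8054×0.000152588 V = -0.021057129 V.
V_in − V_rec = 5.71289e-05 V = 57.13 µV.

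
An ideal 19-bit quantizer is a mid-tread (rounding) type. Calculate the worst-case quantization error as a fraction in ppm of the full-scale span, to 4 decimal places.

0.9537 ppm

Rounding → worst-case error = ½ LSB = V_FS/2^20, so 1e+06/1048576 = 0.953674 ppm of full scale.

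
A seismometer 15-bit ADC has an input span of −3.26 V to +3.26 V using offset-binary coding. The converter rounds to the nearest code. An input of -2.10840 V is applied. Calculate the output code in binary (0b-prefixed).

Full-scale span = 6.52 V; LSB = 6.52/2^15 = 198.97 µV.
(V_in − V_low)/LSB = (-2.10840 − (−3.26)) / 0.000198975 = 5787.673.
Round → code 5788.
In binary (0b-prefixed): 0b1011010011100.

code 0b1011010011100 (decimal 5788)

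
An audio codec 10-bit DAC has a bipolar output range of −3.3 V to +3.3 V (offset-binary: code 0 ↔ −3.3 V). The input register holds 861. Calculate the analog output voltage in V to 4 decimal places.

LSB = 6.6 V / 2^10 = 6.445 mV.
V_out = (−3.3) + 861 × 0.00644531 V = 2.24941 V.

2.2494 V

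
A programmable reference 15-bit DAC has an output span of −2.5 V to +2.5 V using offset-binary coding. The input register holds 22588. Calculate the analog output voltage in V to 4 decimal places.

LSB = 5 V / 2^15 = 152.59 µV.
V_out = (−2.5) + 22588 × 0.000152588 V = 0.946655 V.

0.9467 V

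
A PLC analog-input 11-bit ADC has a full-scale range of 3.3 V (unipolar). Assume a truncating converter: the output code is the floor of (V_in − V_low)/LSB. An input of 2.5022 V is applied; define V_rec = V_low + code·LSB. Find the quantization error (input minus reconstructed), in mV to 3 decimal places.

One LSB is 3.3 V / 2048 = 1.611 mV.
(V_in − V_low)/LSB = (2.5022 − 0)/0.00161133 = 1552.8805 → code 1552 (floor).
Code 1552 maps back to 0 + 1552×0.00161133 V = 2.5007813 V.
Error = 2.5022 − 2.5007813 = 0.00141875 V = 1.419 mV.

1.419 mV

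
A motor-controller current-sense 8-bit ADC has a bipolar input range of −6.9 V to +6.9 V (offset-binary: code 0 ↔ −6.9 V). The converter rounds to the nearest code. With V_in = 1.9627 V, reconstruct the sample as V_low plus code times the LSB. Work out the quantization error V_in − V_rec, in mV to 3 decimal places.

22.075 mV

Step size: 13.8 V ÷ 2^8 = 53.906 mV.
(V_in − V_low)/LSB = (1.9627 − (−6.9))/0.0539063 = 164.4095 → code 164 (round).
V_rec = (−6.9) + 164·0.0539063 = 1.940625 V.
Difference: 0.022075 V → 22.075 mV.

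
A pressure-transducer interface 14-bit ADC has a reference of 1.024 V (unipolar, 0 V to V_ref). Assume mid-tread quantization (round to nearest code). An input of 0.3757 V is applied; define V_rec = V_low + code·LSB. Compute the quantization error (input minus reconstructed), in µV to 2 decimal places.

12.50 µV

LSB = 1.024/2^14 = 62.50 µV.
(V_in − V_low)/LSB = (0.3757 − 0)/6.25e-05 = 6011.2000 → code 6011 (round).
Code 6011 maps back to 0 + 6011×6.25e-05 V = 0.3756875 V.
Difference: 1.25e-05 V → 12.50 µV.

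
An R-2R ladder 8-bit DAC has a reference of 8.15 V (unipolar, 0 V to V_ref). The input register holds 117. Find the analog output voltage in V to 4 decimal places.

LSB = 8.15 V / 2^8 = 31.836 mV.
V_out = 0 + 117 × 0.0318359 V = 3.7248 V.

3.7248 V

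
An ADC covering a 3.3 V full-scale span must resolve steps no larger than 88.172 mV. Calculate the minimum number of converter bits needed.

Number of steps required ≥ 3.3 V / 88.172 mV = 37.43.
Need 2^N ≥ 37.43; 2^5 = 32, 2^6 = 64.
Minimum N = 6.

6 bits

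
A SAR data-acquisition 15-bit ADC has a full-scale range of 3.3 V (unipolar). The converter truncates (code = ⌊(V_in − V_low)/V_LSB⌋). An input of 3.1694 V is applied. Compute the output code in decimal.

code 31471

With 32768 levels over 3.3 V, one step is 100.71 µV.
(3.1694 − 0) / 0.000100708 = 31471.182 LSBs.
Floor → code 31471.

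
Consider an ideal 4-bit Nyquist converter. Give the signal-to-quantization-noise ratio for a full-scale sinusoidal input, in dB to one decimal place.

25.8 dB

SNR ≈ 6.02·N + 1.76 dB = 6.02·4 + 1.76 = 25.84 dB.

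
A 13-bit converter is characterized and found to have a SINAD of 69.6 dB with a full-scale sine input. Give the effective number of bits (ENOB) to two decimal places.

11.27 bits

ENOB = (SINAD − 1.76) / 6.02 = (69.6 − 1.76)/6.02 = 11.269.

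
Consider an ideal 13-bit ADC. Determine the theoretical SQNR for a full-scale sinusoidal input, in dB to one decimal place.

SNR ≈ 6.02·N + 1.76 dB = 6.02·13 + 1.76 = 80.02 dB.

80.0 dB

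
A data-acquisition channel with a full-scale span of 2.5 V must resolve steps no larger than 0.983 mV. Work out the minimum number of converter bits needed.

12 bits

Number of steps required ≥ 2.5 V / 0.983 mV = 2543.23.
Need 2^N ≥ 2543.23; 2^11 = 2048, 2^12 = 4096.
Minimum N = 12.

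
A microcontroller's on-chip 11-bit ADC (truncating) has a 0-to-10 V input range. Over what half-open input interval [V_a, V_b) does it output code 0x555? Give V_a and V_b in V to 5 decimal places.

LSB = 10/2^11 = 4.883 mV.
Code 0x555 = 1365 decimal.
V_a = V_low + 1365·LSB = 6.66504 V; V_b = V_low + 1366·LSB = 6.66992 V.

[6.66504 V, 6.66992 V)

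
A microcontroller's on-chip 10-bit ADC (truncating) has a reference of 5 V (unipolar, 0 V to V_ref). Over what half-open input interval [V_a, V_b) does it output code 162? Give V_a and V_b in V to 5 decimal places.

LSB = 5/2^10 = 4.883 mV.
V_a = V_low + 162·LSB = 0.791016 V; V_b = V_low + 163·LSB = 0.795898 V.

[0.79102 V, 0.79590 V)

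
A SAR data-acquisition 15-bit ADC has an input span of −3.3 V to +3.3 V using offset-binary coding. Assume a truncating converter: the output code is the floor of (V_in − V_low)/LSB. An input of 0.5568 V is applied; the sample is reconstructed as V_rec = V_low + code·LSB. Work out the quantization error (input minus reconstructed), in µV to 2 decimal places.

LSB = 6.6/2^15 = 201.42 µV.
(V_in − V_low)/LSB = (0.5568 − (−3.3))/0.000201416 = 19148.4276 → code 19148 (floor).
Reconstructed: 0.55671387 V.
Difference: 8.61328e-05 V → 86.13 µV.

86.13 µV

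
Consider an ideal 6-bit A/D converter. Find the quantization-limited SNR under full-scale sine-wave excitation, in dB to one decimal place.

37.9 dB

SNR ≈ 6.02·N + 1.76 dB = 6.02·6 + 1.76 = 37.88 dB.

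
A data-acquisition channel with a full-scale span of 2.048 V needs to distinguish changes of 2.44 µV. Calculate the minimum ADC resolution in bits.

Number of steps required ≥ 2.048 V / 2.44 µV = 839344.26.
Need 2^N ≥ 839344.26; 2^19 = 524288, 2^20 = 1048576.
Minimum N = 20.

20 bits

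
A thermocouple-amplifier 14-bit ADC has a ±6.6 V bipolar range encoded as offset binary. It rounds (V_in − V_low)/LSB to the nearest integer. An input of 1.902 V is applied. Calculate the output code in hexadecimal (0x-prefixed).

Full-scale span = 13.2 V; LSB = 13.2/2^14 = 0.806 mV.
(1.902 − (−6.6)) / 0.000805664 = 10552.785 LSBs.
So the output code is 10553.
In hexadecimal (0x-prefixed): 0x2939.

code 0x2939 (decimal 10553)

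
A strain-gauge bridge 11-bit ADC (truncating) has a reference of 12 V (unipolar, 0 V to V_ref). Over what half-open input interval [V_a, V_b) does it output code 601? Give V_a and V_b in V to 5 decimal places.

LSB = 12/2^11 = 5.859 mV.
V_a = V_low + 601·LSB = 3.52148 V; V_b = V_low + 602·LSB = 3.52734 V.

[3.52148 V, 3.52734 V)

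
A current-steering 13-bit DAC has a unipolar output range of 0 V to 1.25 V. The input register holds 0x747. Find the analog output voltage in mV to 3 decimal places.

284.271 mV

LSB = 1.25 V / 2^13 = 152.59 µV.
Code 0x747 = 1863 decimal.
V_out = 0 + 1863 × 0.000152588 V = 0.284271 V.
= 284.271 mV.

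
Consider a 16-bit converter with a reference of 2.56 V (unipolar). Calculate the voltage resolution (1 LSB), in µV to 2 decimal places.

39.06 µV

Full-scale span = 2.56 V.
LSB = 2.56 / 2^16 = 2.56 / 65536 = 3.90625e-05 V = 39.06 µV.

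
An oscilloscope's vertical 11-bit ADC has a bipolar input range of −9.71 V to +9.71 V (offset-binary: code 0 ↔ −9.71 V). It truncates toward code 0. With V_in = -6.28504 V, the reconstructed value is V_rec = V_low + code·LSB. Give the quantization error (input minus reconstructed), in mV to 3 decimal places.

1.806 mV

One LSB is 19.42 V / 2048 = 9.482 mV.
(V_in − V_low)/LSB = (-6.28504 − (−9.71))/0.00948242 = 361.1904 → code 361 (floor).
V_rec = (−9.71) + 361·0.00948242 = -6.2868457 V.
Error = -6.28504 − (−6.2868457) = 0.0018057 V = 1.806 mV.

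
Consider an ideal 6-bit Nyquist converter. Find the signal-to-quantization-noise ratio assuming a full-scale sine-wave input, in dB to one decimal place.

37.9 dB

SNR ≈ 6.02·N + 1.76 dB = 6.02·6 + 1.76 = 37.88 dB.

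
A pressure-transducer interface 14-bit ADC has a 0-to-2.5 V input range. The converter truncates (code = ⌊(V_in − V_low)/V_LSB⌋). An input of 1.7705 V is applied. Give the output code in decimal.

code 11603

LSB = 2.5 V / 16384 = 152.59 µV.
Input sits at 11603.149 steps above V_low.
⌊·⌋(11603.149) = 11603.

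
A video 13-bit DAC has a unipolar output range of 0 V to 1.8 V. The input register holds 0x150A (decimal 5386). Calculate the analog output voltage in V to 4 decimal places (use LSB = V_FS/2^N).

1.1834 V

LSB = 1.8 V / 2^13 = 219.73 µV.
Code 0x150A = 5386 decimal.
V_out = 0 + 5386 × 0.000219727 V = 1.18345 V.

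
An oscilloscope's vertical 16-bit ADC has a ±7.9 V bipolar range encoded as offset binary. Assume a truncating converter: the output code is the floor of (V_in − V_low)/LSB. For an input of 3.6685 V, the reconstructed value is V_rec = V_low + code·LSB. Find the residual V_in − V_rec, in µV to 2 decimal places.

Step size: 15.8 V ÷ 2^16 = 241.09 µV.
Scaled input = 47984.3808 LSBs, so code = 47984.
V_rec = (−7.9) + 47984·0.000241089 = 3.6684082 V.
V_in − V_rec = 9.17969e-05 V = 91.80 µV.

91.80 µV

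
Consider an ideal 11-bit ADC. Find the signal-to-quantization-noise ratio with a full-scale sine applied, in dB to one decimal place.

68.0 dB

SNR ≈ 6.02·N + 1.76 dB = 6.02·11 + 1.76 = 67.98 dB.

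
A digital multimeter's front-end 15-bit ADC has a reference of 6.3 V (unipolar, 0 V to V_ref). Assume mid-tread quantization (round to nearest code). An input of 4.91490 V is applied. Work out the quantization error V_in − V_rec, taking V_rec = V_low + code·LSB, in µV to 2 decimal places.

-53.61 µV

Step size: 6.3 V ÷ 2^15 = 192.26 µV.
(4.91490 − 0)/0.000192261 = 25563.7211; round gives code 25564.
Reconstructed: 4.9149536 V.
Error = 4.91490 − 4.9149536 = -5.36133e-05 V = -53.61 µV.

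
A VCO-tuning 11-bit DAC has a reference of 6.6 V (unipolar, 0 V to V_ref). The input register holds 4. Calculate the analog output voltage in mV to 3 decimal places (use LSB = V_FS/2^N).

LSB = 6.6 V / 2^11 = 3.223 mV.
V_out = 0 + 4 × 0.00322266 V = 0.0128906 V.
= 12.891 mV.

12.891 mV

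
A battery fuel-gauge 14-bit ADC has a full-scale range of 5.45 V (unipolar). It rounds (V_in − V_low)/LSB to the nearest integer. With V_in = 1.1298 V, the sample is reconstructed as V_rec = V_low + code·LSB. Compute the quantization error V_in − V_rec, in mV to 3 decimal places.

Step size: 5.45 V ÷ 2^14 = 332.64 µV.
(V_in − V_low)/LSB = (1.1298 − 0)/0.000332642 = 3396.4483 → code 3396 (round).
Reconstructed: 1.1296509 V.
Error = 1.1298 − 1.1296509 = 0.000149121 V = 0.149 mV.

0.149 mV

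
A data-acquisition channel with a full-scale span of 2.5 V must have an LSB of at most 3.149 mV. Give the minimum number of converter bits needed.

10 bits

Number of steps required ≥ 2.5 V / 3.149 mV = 793.90.
Need 2^N ≥ 793.90; 2^9 = 512, 2^10 = 1024.
Minimum N = 10.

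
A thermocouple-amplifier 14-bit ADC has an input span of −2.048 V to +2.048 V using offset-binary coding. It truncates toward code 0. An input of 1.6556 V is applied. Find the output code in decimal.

code 14814

With 16384 levels over 4.096 V, one step is 250.00 µV.
Input sits at 14814.400 steps above V_low.
Floor → code 14814.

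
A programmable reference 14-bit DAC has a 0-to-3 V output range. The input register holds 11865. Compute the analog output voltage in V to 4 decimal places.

2.1725 V

LSB = 3 V / 2^14 = 183.11 µV.
V_out = 0 + 11865 × 0.000183105 V = 2.17255 V.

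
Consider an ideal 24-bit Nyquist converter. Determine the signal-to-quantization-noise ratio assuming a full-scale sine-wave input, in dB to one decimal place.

146.2 dB

SNR ≈ 6.02·N + 1.76 dB = 6.02·24 + 1.76 = 146.24 dB.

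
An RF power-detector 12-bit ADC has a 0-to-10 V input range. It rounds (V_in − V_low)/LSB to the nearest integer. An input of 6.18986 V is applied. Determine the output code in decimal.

code 2535

With 4096 levels over 10 V, one step is 2.441 mV.
Input sits at 2535.367 steps above V_low.
So the output code is 2535.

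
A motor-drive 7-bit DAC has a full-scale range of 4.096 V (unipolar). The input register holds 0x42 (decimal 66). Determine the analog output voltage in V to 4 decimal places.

LSB = 4.096 V / 2^7 = 32.000 mV.
Code 0x42 = 66 decimal.
V_out = 0 + 66 × 0.032 V = 2.112 V.

2.1120 V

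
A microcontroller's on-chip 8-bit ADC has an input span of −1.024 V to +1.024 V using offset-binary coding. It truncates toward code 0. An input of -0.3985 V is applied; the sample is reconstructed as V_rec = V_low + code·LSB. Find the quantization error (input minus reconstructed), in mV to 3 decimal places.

One LSB is 2.048 V / 256 = 8.000 mV.
(V_in − V_low)/LSB = (-0.3985 − (−1.024))/0.008 = 78.1875 → code 78 (floor).
Code 78 maps back to (−1.024) + 78×0.008 V = -0.4 V.
Difference: 0.0015 V → 1.500 mV.

1.500 mV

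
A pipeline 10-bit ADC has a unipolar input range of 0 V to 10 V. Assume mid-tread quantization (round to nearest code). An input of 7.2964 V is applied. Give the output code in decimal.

Full-scale span = 10 V; LSB = 10/2^10 = 9.766 mV.
(V_in − V_low)/LSB = (7.2964 − 0) / 0.00976562 = 747.151.
Round → code 747.

code 747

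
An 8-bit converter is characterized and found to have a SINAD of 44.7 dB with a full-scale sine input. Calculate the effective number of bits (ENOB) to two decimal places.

ENOB = (SINAD − 1.76) / 6.02 = (44.7 − 1.76)/6.02 = 7.133.

7.13 bits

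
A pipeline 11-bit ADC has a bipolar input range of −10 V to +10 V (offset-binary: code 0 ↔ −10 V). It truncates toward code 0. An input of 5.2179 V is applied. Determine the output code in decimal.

code 1558

Full-scale span = 20 V; LSB = 20/2^11 = 9.766 mV.
(5.2179 − (−10)) / 0.00976562 = 1558.313 LSBs.
So the output code is 1558.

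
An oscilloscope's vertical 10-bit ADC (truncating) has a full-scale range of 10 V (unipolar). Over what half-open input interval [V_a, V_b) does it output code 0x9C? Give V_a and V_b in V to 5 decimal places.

[1.52344 V, 1.53320 V)

LSB = 10/2^10 = 9.766 mV.
Code 0x9C = 156 decimal.
V_a = V_low + 156·LSB = 1.52344 V; V_b = V_low + 157·LSB = 1.5332 V.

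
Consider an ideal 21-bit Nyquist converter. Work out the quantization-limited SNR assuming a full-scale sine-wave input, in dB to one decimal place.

128.2 dB

SNR ≈ 6.02·N + 1.76 dB = 6.02·21 + 1.76 = 128.18 dB.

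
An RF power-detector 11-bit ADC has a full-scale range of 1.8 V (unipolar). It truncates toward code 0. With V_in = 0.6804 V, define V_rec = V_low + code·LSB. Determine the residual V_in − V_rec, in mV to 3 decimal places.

0.127 mV

LSB = 1.8/2^11 = 0.879 mV.
(V_in − V_low)/LSB = (0.6804 − 0)/0.000878906 = 774.1440 → code 774 (floor).
V_rec = 0 + 774·0.000878906 = 0.68027344 V.
Error = 0.6804 − 0.68027344 = 0.000126562 V = 0.127 mV.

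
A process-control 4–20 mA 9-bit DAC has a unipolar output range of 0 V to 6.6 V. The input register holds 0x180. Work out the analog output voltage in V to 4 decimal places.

LSB = 6.6 V / 2^9 = 12.891 mV.
Code 0x180 = 384 decimal.
V_out = 0 + 384 × 0.0128906 V = 4.95 V.

4.9500 V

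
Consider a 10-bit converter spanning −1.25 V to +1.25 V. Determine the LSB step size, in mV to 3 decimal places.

Full-scale span = 2.5 V.
LSB = 2.5 / 2^10 = 2.5 / 1024 = 0.00244141 V = 2.441 mV.

2.441 mV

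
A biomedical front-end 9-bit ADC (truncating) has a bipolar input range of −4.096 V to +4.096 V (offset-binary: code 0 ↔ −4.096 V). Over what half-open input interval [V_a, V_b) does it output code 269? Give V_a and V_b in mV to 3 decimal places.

[208.000 mV, 224.000 mV)

LSB = 8.192/2^9 = 16.000 mV.
V_a = V_low + 269·LSB = 0.208 V; V_b = V_low + 270·LSB = 0.224 V.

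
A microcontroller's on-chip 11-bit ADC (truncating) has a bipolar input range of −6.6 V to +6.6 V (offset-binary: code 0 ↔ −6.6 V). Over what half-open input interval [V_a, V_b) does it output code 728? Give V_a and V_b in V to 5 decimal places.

LSB = 13.2/2^11 = 6.445 mV.
V_a = V_low + 728·LSB = -1.90781 V; V_b = V_low + 729·LSB = -1.90137 V.

[-1.90781 V, -1.90137 V)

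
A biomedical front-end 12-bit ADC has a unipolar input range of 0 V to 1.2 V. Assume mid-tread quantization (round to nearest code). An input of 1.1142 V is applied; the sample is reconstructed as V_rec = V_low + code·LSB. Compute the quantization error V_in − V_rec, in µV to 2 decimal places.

LSB = 1.2/2^12 = 292.97 µV.
(1.1142 − 0)/0.000292969 = 3803.1360; round gives code 3803.
Code 3803 maps back to 0 + 3803×0.000292969 V = 1.1141602 V.
Error = 1.1142 − 1.1141602 = 3.98438e-05 V = 39.84 µV.

39.84 µV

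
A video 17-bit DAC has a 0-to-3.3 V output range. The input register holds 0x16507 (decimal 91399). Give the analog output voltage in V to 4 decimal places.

2.3012 V

LSB = 3.3 V / 2^17 = 25.18 µV.
Code 0x16507 = 91399 decimal.
V_out = 0 + 91399 × 2.5177e-05 V = 2.30115 V.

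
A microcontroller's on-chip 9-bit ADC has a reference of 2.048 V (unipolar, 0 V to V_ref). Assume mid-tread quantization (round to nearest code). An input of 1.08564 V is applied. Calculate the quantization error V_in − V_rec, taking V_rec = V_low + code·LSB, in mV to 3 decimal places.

One LSB is 2.048 V / 512 = 4.000 mV.
Scaled input = 271.4100 LSBs, so code = 271.
V_rec = 0 + 271·0.004 = 1.084 V.
V_in − V_rec = 0.00164 V = 1.640 mV.

1.640 mV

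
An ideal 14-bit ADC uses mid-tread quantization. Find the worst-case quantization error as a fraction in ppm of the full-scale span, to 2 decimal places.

Rounding → worst-case error = ½ LSB = V_FS/2^15, so 1e+06/32768 = 30.5176 ppm of full scale.

30.52 ppm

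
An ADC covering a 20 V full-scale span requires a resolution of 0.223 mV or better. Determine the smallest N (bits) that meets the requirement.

17 bits

Number of steps required ≥ 20 V / 0.223 mV = 89686.10.
Need 2^N ≥ 89686.10; 2^16 = 65536, 2^17 = 131072.
Minimum N = 17.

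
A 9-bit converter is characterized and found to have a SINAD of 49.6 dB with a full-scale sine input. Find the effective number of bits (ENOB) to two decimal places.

ENOB = (SINAD − 1.76) / 6.02 = (49.6 − 1.76)/6.02 = 7.947.

7.95 bits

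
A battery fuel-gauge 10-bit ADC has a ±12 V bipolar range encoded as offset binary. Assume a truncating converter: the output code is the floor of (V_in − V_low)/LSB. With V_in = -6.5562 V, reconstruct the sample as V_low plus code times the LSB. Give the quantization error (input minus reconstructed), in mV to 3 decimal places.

6.300 mV

Step size: 24 V ÷ 2^10 = 23.438 mV.
Scaled input = 232.2688 LSBs, so code = 232.
Reconstructed: -6.5625 V.
V_in − V_rec = 0.0063 V = 6.300 mV.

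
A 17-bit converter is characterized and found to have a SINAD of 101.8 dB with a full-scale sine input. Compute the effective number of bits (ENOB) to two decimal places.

ENOB = (SINAD − 1.76) / 6.02 = (101.8 − 1.76)/6.02 = 16.618.

16.62 bits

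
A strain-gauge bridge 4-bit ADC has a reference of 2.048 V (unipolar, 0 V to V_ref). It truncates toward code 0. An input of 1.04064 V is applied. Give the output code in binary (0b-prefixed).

code 0b1000 (decimal 8)

LSB = 2.048 V / 16 = 128.000 mV.
(V_in − V_low)/LSB = (1.04064 − 0) / 0.128 = 8.130.
So the output code is 8.
In binary (0b-prefixed): 0b1000.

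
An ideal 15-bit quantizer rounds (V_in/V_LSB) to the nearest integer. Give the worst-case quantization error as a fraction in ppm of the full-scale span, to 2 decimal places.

15.26 ppm

Rounding → worst-case error = ½ LSB = V_FS/2^16, so 1e+06/65536 = 15.2588 ppm of full scale.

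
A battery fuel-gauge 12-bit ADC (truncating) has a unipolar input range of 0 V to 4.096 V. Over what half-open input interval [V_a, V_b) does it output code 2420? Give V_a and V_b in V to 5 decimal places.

LSB = 4.096/2^12 = 1.000 mV.
V_a = V_low + 2420·LSB = 2.42 V; V_b = V_low + 2421·LSB = 2.421 V.

[2.42000 V, 2.42100 V)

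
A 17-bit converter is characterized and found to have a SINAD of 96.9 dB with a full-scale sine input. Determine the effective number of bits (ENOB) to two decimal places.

ENOB = (SINAD − 1.76) / 6.02 = (96.9 − 1.76)/6.02 = 15.804.

15.80 bits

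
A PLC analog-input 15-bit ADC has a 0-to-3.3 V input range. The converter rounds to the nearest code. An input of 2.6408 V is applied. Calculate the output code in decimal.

code 26222

Full-scale span = 3.3 V; LSB = 3.3/2^15 = 100.71 µV.
Input sits at 26222.344 steps above V_low.
round(26222.344) = 26222.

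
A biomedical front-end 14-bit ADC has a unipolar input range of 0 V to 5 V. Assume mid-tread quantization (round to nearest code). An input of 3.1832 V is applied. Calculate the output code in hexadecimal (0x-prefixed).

LSB = 5 V / 16384 = 305.18 µV.
(3.1832 − 0) / 0.000305176 = 10430.710 LSBs.
So the output code is 10431.
In hexadecimal (0x-prefixed): 0x28BF.

code 0x28BF (decimal 10431)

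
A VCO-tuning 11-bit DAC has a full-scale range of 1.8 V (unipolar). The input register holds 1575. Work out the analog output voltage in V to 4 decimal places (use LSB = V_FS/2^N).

1.3843 V

LSB = 1.8 V / 2^11 = 0.879 mV.
V_out = 0 + 1575 × 0.000878906 V = 1.38428 V.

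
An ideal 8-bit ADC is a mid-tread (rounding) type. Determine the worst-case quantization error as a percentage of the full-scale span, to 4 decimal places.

Rounding → worst-case error = ½ LSB = V_FS/2^9, so 100/512 = 0.195312 % of full scale.

0.1953 %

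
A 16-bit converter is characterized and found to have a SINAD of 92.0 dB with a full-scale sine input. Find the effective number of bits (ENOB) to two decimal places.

ENOB = (SINAD − 1.76) / 6.02 = (92.0 − 1.76)/6.02 = 14.990.

14.99 bits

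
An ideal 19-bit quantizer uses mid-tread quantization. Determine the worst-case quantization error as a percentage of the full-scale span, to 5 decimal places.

0.00010 %

Rounding → worst-case error = ½ LSB = V_FS/2^20, so 100/1048576 = 9.53674e-05 % of full scale.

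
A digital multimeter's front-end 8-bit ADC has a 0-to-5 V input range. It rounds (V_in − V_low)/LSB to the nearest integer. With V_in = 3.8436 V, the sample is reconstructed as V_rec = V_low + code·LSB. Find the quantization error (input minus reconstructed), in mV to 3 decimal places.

Step size: 5 V ÷ 2^8 = 19.531 mV.
(3.8436 − 0)/0.0195312 = 196.7923; round gives code 197.
V_rec = 0 + 197·0.0195312 = 3.8476562 V.
Difference: -0.00405625 V → -4.056 mV.

-4.056 mV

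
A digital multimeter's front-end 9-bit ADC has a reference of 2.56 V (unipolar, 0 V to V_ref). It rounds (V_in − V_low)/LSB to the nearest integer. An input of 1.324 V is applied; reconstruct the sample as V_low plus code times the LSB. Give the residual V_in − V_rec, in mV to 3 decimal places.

Step size: 2.56 V ÷ 2^9 = 5.000 mV.
(1.324 − 0)/0.005 = 264.8000; round gives code 265.
Reconstructed: 1.325 V.
V_in − V_rec = -0.001 V = -1.000 mV.

-1.000 mV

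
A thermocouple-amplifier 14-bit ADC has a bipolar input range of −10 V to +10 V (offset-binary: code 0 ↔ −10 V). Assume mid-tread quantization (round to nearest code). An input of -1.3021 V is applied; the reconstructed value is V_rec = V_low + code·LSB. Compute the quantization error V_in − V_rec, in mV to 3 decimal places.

Step size: 20 V ÷ 2^14 = 1.221 mV.
Scaled input = 7125.3197 LSBs, so code = 7125.
V_rec = (−10) + 7125·0.0012207 = -1.3024902 V.
Difference: 0.000390234 V → 0.390 mV.

0.390 mV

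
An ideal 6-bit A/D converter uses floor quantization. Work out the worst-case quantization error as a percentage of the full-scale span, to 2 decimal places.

1.56 %

Truncating → worst-case error = 1 LSB = V_FS/2^6, so 100/64 = 1.5625 % of full scale.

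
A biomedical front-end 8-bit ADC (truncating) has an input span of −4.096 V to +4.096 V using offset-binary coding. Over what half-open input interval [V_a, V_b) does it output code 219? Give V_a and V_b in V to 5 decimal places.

[2.91200 V, 2.94400 V)

LSB = 8.192/2^8 = 32.000 mV.
V_a = V_low + 219·LSB = 2.912 V; V_b = V_low + 220·LSB = 2.944 V.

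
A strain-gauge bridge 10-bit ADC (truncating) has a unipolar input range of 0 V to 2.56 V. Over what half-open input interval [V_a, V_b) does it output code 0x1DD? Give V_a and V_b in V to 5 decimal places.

[1.19250 V, 1.19500 V)

LSB = 2.56/2^10 = 2.500 mV.
Code 0x1DD = 477 decimal.
V_a = V_low + 477·LSB = 1.1925 V; V_b = V_low + 478·LSB = 1.195 V.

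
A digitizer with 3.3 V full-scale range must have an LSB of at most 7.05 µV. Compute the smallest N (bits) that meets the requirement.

19 bits

Number of steps required ≥ 3.3 V / 7.05 µV = 468085.11.
Need 2^N ≥ 468085.11; 2^18 = 262144, 2^19 = 524288.
Minimum N = 19.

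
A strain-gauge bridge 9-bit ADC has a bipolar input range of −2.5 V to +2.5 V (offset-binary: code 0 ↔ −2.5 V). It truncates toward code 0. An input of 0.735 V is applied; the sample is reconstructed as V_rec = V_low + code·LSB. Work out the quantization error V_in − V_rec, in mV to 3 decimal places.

One LSB is 5 V / 512 = 9.766 mV.
(V_in − V_low)/LSB = (0.735 − (−2.5))/0.00976562 = 331.2640 → code 331 (floor).
Reconstructed: 0.73242188 V.
Error = 0.735 − 0.73242188 = 0.00257813 V = 2.578 mV.

2.578 mV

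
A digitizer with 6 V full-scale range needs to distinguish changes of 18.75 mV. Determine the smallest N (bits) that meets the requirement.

9 bits

Number of steps required ≥ 6 V / 18.75 mV = 320.00.
Need 2^N ≥ 320.00; 2^8 = 256, 2^9 = 512.
Minimum N = 9.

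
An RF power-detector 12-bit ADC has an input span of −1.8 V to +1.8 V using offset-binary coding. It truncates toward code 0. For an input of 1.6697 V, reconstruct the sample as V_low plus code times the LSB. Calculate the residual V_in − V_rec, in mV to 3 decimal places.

LSB = 3.6/2^12 = 0.879 mV.
(V_in − V_low)/LSB = (1.6697 − (−1.8))/0.000878906 = 3947.7476 → code 3947 (floor).
Code 3947 maps back to (−1.8) + 3947×0.000878906 V = 1.669043 V.
V_in − V_rec = 0.000657031 V = 0.657 mV.

0.657 mV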